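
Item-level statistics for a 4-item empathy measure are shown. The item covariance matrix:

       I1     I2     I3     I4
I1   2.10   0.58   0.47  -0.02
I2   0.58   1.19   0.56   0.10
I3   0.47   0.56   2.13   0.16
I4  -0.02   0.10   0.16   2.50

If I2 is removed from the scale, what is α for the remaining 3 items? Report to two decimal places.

Remaining items: I1, I3, I4 (k = 3).
sum of item variances = 2.10 + 2.13 + 2.50 = 6.73
σ²_total = 6.73 + 2 × 0.61 = 7.95
α (item deleted) = (3/2)·(1 − 6.73/7.95) = 0.23

α = 0.23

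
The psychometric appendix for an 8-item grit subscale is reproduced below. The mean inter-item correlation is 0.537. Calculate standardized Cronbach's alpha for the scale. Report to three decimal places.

Standardized α = k·r̄ / (1 + (k−1)·r̄) = 8 × 0.537 / (1 + 7 × 0.537)
  = 4.2960 / 4.7590 = 0.903

standardized Cronbach's alpha = 0.903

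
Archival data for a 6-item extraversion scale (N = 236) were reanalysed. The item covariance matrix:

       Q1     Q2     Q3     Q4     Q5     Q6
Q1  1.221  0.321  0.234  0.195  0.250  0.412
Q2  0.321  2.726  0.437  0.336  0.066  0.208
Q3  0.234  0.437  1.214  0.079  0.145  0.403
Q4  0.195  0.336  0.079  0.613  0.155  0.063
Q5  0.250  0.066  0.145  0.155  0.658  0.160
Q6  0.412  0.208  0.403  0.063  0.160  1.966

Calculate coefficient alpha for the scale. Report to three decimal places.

coefficient alpha = 0.542

sum of item variances = 1.221 + 2.726 + 1.214 + 0.613 + 0.658 + 1.966 = 8.398
Sum of off-diagonal covariances = 3.464
total variance = 8.398 + 2 × 3.464 = 15.326
α = (k/(k−1))·(1 − sum of item variances/total variance) = (6/5)·(1 − 8.398/15.326) = 0.542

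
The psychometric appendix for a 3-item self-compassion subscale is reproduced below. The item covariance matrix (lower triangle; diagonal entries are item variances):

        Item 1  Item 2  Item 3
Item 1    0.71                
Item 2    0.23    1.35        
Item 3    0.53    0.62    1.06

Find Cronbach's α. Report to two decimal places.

α = 0.70

ΣVar(i) = 0.71 + 1.35 + 1.06 = 3.12
Σ_{i<j} σ_ij = 1.38
total variance = 3.12 + 2 × 1.38 = 5.88
α = (k/(k−1))·(1 − ΣVar(i)/total variance) = (3/2)·(1 − 3.12/5.88) = 0.70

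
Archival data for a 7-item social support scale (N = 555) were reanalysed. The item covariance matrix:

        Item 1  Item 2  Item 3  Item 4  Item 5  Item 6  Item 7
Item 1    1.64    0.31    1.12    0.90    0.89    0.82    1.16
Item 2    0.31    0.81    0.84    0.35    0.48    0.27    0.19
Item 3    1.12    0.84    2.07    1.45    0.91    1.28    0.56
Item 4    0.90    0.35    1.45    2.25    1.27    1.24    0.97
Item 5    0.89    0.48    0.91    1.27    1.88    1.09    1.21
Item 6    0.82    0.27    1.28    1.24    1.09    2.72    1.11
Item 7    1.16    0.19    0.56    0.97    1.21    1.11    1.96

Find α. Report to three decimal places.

α = 0.857

sum of item variances = 1.64 + 0.81 + 2.07 + 2.25 + 1.88 + 2.72 + 1.96 = 13.33
Sum of the distinct covariances = 18.42
σ²_total = 13.33 + 2 × 18.42 = 50.17
α = (k/(k−1))·(1 − sum of item variances/σ²_total) = (7/6)·(1 − 13.33/50.17) = 0.857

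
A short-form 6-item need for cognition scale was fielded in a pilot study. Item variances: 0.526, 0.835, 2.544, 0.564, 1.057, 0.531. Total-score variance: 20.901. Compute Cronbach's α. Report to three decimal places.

Cronbach's α = 0.852

ΣVar(i) = 0.526 + 0.835 + 2.544 + 0.564 + 1.057 + 0.531 = 6.057
α = (k/(k−1))·(1 − ΣVar(i)/total variance) = (6/5)·(1 − 6.057/20.901) = 0.852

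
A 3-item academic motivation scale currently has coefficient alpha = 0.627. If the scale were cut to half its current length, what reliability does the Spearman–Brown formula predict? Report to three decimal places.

Length factor m = 1/2
α' = m·α / (1 − (1−m)·α)
   = 1/2 × 0.627 / (1 − (1 − 1/2) × 0.627)
   = 0.3135 / 0.6865 = 0.457

predicted reliability = 0.457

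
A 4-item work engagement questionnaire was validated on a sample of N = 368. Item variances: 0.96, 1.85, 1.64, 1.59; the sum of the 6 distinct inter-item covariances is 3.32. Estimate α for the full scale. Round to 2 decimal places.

α = 0.70

sum of item variances = 0.96 + 1.85 + 1.64 + 1.59 = 6.04
Sum of distinct covariances = 3.32
σ²_T = sum of item variances + 2·Σcov = 6.04 + 2 × 3.32 = 12.68
α = (4/3)·(1 − 6.04/12.68) = 0.70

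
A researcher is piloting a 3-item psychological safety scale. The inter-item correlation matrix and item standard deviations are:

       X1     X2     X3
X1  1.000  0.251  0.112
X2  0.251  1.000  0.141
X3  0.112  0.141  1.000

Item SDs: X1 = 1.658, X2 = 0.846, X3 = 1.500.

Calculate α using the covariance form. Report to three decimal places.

α = 0.331

Σσ²ᵢ = 1.658² + 0.846² + 1.500² = 5.7147
Covariances σ_ij = r_ij · s_i · s_j:
  σ(X1,X2) = 0.251 × 1.658 × 0.846 = 0.3521
  σ(X1,X3) = 0.112 × 1.658 × 1.500 = 0.2785
  σ(X2,X3) = 0.141 × 0.846 × 1.500 = 0.1789
σ²_T = Σσ²ᵢ + 2·Σσ_ij = 5.7147 + 2 × 0.8095 = 7.3337
α = (3/2)·(1 − 5.7147/7.3337) = 0.331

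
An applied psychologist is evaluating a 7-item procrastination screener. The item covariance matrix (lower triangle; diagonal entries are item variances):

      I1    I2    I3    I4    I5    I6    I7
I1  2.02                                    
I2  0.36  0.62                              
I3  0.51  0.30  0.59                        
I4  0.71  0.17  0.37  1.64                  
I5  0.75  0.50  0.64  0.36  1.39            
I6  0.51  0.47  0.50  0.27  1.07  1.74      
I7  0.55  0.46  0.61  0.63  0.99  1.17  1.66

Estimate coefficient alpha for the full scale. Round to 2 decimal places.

coefficient alpha = 0.83

Σσᵢ² = 2.02 + 0.62 + 0.59 + 1.64 + 1.39 + 1.74 + 1.66 = 9.66
Sum of off-diagonal covariances = 11.90
σ²_T = 9.66 + 2 × 11.90 = 33.46
α = (k/(k−1))·(1 − Σσᵢ²/σ²_T) = (7/6)·(1 − 9.66/33.46) = 0.83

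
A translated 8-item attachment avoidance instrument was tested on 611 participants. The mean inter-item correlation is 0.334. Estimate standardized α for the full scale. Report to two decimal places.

Standardized α = k·r̄ / (1 + (k−1)·r̄) = 8 × 0.334 / (1 + 7 × 0.334)
  = 2.6720 / 3.3380 = 0.80

standardized α = 0.80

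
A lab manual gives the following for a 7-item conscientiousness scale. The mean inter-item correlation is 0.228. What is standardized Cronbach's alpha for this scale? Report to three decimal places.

standardized Cronbach's alpha = 0.674

Standardized α = k·r̄ / (1 + (k−1)·r̄) = 7 × 0.228 / (1 + 6 × 0.228)
  = 1.5960 / 2.3680 = 0.674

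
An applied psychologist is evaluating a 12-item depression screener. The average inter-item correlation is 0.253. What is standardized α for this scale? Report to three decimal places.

standardized α = 0.803

Standardized α = k·r̄ / (1 + (k−1)·r̄) = 12 × 0.253 / (1 + 11 × 0.253)
  = 3.0360 / 3.7830 = 0.803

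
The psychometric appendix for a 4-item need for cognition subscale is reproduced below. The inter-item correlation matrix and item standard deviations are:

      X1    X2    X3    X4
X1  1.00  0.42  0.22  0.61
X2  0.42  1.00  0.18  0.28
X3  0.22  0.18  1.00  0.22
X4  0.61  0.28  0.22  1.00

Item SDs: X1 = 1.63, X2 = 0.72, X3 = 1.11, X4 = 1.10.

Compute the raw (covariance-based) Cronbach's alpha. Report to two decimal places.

α = 0.64

Σσ²ᵢ = 1.63² + 0.72² + 1.11² + 1.10² = 5.6174
Covariances σ_ij = r_ij · s_i · s_j:
  σ(X1,X2) = 0.42 × 1.63 × 0.72 = 0.4929
  σ(X1,X3) = 0.22 × 1.63 × 1.11 = 0.3980
  σ(X1,X4) = 0.61 × 1.63 × 1.10 = 1.0937
  σ(X2,X3) = 0.18 × 0.72 × 1.11 = 0.1439
  σ(X2,X4) = 0.28 × 0.72 × 1.10 = 0.2218
  σ(X3,X4) = 0.22 × 1.11 × 1.10 = 0.2686
σ²_T = Σσ²ᵢ + 2·Σσ_ij = 5.6174 + 2 × 2.6189 = 10.8552
α = (4/3)·(1 − 5.6174/10.8552) = 0.64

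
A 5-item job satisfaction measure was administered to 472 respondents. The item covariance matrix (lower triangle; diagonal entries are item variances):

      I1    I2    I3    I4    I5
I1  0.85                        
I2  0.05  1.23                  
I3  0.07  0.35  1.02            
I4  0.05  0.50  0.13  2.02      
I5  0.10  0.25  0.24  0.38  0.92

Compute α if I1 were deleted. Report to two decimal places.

α = 0.55

Remaining items: I2, I3, I4, I5 (k = 4).
Σσᵢ² = 1.23 + 1.02 + 2.02 + 0.92 = 5.19
Var(T) = 5.19 + 2 × 1.85 = 8.89
α (item deleted) = (4/3)·(1 − 5.19/8.89) = 0.55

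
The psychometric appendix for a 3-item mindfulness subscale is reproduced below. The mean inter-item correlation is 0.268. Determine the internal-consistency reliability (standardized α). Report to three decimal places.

standardized α = 0.523

Standardized α = k·r̄ / (1 + (k−1)·r̄) = 3 × 0.268 / (1 + 2 × 0.268)
  = 0.8040 / 1.5360 = 0.523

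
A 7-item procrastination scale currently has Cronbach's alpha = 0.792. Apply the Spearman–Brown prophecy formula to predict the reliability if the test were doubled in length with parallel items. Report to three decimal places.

predicted reliability = 0.884

Length factor m = 2
α' = m·α / (1 + (m−1)·α)
   = 2 × 0.792 / (1 + (2 − 1) × 0.792)
   = 1.5840 / 1.7920 = 0.884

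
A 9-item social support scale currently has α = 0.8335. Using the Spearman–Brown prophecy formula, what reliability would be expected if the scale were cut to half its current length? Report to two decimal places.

Length factor m = 1/2
α' = m·α / (1 − (1−m)·α)
   = 1/2 × 0.8335 / (1 − (1 − 1/2) × 0.8335)
   = 0.4168 / 0.5833 = 0.71

predicted reliability = 0.71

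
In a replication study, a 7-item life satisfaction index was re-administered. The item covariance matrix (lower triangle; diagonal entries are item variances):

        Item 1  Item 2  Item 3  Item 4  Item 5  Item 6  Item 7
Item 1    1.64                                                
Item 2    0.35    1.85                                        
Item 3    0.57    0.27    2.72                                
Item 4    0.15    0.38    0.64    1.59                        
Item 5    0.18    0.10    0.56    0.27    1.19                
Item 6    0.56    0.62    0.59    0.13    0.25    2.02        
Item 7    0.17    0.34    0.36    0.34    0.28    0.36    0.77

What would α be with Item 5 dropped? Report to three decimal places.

α = 0.629

Remaining items: Item 1, Item 2, Item 3, Item 4, Item 6, Item 7 (k = 6).
Σσ²ᵢ = 1.64 + 1.85 + 2.72 + 1.59 + 2.02 + 0.77 = 10.59
total variance = 10.59 + 2 × 5.83 = 22.25
α (item deleted) = (6/5)·(1 − 10.59/22.25) = 0.629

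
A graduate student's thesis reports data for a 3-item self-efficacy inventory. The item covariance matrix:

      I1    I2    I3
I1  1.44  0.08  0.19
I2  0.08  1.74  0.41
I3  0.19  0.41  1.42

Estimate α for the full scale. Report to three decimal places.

Σσᵢ² = 1.44 + 1.74 + 1.42 = 4.60
Sum of the distinct covariances = 0.68
total variance = 4.60 + 2 × 0.68 = 5.96
α = (k/(k−1))·(1 − Σσᵢ²/total variance) = (3/2)·(1 − 4.60/5.96) = 0.342

α = 0.342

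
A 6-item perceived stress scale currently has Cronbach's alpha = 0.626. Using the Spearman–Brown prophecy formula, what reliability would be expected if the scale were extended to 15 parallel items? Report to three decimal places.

Length factor m = 15/6 = 2.5000
α' = m·α / (1 + (m−1)·α)
   = 15/6 × 0.626 / (1 + (15/6 − 1) × 0.626)
   = 1.5650 / 1.9390 = 0.807

predicted reliability = 0.807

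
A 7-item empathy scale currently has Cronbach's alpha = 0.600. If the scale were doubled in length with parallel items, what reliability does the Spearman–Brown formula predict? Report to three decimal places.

predicted reliability = 0.750

Length factor m = 2
α' = m·α / (1 + (m−1)·α)
   = 2 × 0.600 / (1 + (2 − 1) × 0.600)
   = 1.2000 / 1.6000 = 0.750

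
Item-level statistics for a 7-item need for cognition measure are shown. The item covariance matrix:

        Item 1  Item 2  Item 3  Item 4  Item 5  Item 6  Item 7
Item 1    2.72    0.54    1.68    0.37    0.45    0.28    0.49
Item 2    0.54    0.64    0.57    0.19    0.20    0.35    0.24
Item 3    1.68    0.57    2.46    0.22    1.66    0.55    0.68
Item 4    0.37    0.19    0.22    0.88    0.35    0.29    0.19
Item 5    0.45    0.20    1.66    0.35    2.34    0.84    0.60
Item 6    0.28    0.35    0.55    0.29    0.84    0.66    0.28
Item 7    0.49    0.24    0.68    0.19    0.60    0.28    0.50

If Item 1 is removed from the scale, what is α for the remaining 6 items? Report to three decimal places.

α = 0.790

Remaining items: Item 2, Item 3, Item 4, Item 5, Item 6, Item 7 (k = 6).
ΣVar(i) = 0.64 + 2.46 + 0.88 + 2.34 + 0.66 + 0.50 = 7.48
total variance = 7.48 + 2 × 7.21 = 21.90
α (item deleted) = (6/5)·(1 − 7.48/21.90) = 0.790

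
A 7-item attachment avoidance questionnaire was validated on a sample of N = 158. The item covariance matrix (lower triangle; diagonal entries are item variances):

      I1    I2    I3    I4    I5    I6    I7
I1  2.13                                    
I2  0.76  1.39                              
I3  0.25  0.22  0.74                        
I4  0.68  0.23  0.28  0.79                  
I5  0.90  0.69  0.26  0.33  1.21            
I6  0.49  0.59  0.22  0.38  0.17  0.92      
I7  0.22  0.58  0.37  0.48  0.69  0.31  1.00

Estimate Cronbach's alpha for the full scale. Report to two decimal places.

ΣVar(i) = 2.13 + 1.39 + 0.74 + 0.79 + 1.21 + 0.92 + 1.00 = 8.18
Σ_{i<j} σ_ij = 9.10
total variance = 8.18 + 2 × 9.10 = 26.38
α = (k/(k−1))·(1 − ΣVar(i)/total variance) = (7/6)·(1 − 8.18/26.38) = 0.80

α = 0.80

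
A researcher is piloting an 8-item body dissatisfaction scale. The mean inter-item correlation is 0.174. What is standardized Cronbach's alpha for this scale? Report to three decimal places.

α = 0.628

Standardized α = k·r̄ / (1 + (k−1)·r̄) = 8 × 0.174 / (1 + 7 × 0.174)
  = 1.3920 / 2.2180 = 0.628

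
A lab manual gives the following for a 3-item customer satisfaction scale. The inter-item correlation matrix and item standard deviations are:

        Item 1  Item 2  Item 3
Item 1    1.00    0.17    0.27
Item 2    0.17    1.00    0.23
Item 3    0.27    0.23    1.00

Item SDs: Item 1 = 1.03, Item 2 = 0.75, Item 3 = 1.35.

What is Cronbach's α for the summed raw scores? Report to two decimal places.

α = 0.45

Σσ²ᵢ = 1.03² + 0.75² + 1.35² = 3.4459
Covariances σ_ij = r_ij · s_i · s_j:
  σ(Item 1,Item 2) = 0.17 × 1.03 × 0.75 = 0.1313
  σ(Item 1,Item 3) = 0.27 × 1.03 × 1.35 = 0.3754
  σ(Item 2,Item 3) = 0.23 × 0.75 × 1.35 = 0.2329
σ²_T = Σσ²ᵢ + 2·Σσ_ij = 3.4459 + 2 × 0.7396 = 4.9251
α = (3/2)·(1 − 3.4459/4.9251) = 0.45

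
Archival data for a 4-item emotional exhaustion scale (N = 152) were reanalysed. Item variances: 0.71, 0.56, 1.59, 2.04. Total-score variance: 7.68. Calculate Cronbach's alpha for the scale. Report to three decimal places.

Cronbach's alpha = 0.483

sum of item variances = 0.71 + 0.56 + 1.59 + 2.04 = 4.90
α = (k/(k−1))·(1 − sum of item variances/total variance) = (4/3)·(1 − 4.90/7.68) = 0.483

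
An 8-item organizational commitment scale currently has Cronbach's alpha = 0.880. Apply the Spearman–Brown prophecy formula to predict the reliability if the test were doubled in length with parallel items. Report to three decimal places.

predicted reliability = 0.936

Length factor m = 2
α' = m·α / (1 + (m−1)·α)
   = 2 × 0.880 / (1 + (2 − 1) × 0.880)
   = 1.7600 / 1.8800 = 0.936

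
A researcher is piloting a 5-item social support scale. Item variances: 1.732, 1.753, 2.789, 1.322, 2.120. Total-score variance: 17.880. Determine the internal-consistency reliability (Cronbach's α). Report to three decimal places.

Σσ²ᵢ = 1.732 + 1.753 + 2.789 + 1.322 + 2.120 = 9.716
α = (k/(k−1))·(1 − Σσ²ᵢ/σ²_total) = (5/4)·(1 − 9.716/17.880) = 0.571

Cronbach's α = 0.571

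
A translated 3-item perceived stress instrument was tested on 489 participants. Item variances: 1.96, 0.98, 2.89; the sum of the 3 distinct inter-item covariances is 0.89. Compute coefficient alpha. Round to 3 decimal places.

sum of item variances = 1.96 + 0.98 + 2.89 = 5.83
Sum of distinct covariances = 0.89
σ²_T = sum of item variances + 2·Σcov = 5.83 + 2 × 0.89 = 7.61
α = (3/2)·(1 − 5.83/7.61) = 0.351

α = 0.351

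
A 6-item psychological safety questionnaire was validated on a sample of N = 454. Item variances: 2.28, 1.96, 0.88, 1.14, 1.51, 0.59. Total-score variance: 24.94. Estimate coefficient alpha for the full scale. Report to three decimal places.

coefficient alpha = 0.798

Σσ²ᵢ = 2.28 + 1.96 + 0.88 + 1.14 + 1.51 + 0.59 = 8.36
α = (k/(k−1))·(1 − Σσ²ᵢ/total variance) = (6/5)·(1 − 8.36/24.94) = 0.798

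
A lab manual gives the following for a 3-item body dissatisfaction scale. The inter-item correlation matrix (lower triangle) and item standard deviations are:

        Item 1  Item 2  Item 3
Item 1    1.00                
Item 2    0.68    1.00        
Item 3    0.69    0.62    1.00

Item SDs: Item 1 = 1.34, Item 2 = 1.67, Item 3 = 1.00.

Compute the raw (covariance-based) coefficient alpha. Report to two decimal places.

coefficient alpha = 0.83

Σσ²ᵢ = 1.34² + 1.67² + 1.00² = 5.5845
Covariances σ_ij = r_ij · s_i · s_j:
  σ(Item 1,Item 2) = 0.68 × 1.34 × 1.67 = 1.5217
  σ(Item 1,Item 3) = 0.69 × 1.34 × 1.00 = 0.9246
  σ(Item 2,Item 3) = 0.62 × 1.67 × 1.00 = 1.0354
σ²_T = Σσ²ᵢ + 2·Σσ_ij = 5.5845 + 2 × 3.4817 = 12.5479
α = (3/2)·(1 − 5.5845/12.5479) = 0.83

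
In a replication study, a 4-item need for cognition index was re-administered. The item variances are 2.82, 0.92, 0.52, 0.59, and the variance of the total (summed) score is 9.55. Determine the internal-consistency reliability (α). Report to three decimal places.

Σσᵢ² = 2.82 + 0.92 + 0.52 + 0.59 = 4.85
α = (k/(k−1))·(1 − Σσᵢ²/Var(T)) = (4/3)·(1 − 4.85/9.55) = 0.656

α = 0.656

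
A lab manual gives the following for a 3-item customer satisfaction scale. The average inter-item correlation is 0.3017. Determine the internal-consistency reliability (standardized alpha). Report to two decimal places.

α = 0.56

Standardized α = k·r̄ / (1 + (k−1)·r̄) = 3 × 0.3017 / (1 + 2 × 0.3017)
  = 0.9051 / 1.6034 = 0.56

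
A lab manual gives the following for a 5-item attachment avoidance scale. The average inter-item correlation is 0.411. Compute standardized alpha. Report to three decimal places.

standardized alpha = 0.777

Standardized α = k·r̄ / (1 + (k−1)·r̄) = 5 × 0.411 / (1 + 4 × 0.411)
  = 2.0550 / 2.6440 = 0.777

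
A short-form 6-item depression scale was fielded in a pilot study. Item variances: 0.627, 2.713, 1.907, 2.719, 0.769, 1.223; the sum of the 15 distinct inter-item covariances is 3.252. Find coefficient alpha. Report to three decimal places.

ΣVar(i) = 0.627 + 2.713 + 1.907 + 2.719 + 0.769 + 1.223 = 9.958
Sum of distinct covariances = 3.252
total variance = ΣVar(i) + 2·Σcov = 9.958 + 2 × 3.252 = 16.462
α = (6/5)·(1 − 9.958/16.462) = 0.474

α = 0.474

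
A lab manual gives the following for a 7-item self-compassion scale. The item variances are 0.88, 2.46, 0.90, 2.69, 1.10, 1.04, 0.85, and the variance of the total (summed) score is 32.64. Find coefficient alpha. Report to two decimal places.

sum of item variances = 0.88 + 2.46 + 0.90 + 2.69 + 1.10 + 1.04 + 0.85 = 9.92
α = (k/(k−1))·(1 − sum of item variances/σ²_T) = (7/6)·(1 − 9.92/32.64) = 0.81

α = 0.81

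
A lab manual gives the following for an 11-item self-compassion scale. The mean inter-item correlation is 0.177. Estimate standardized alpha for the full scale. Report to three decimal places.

standardized alpha = 0.703

Standardized α = k·r̄ / (1 + (k−1)·r̄) = 11 × 0.177 / (1 + 10 × 0.177)
  = 1.9470 / 2.7700 = 0.703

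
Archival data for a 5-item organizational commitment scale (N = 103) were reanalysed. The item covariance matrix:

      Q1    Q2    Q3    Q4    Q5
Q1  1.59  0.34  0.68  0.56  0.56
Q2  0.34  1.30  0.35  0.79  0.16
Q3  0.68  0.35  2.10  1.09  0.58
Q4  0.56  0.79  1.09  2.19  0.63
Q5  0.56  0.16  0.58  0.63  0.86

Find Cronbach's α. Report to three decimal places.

Cronbach's α = 0.735

sum of item variances = 1.59 + 1.30 + 2.10 + 2.19 + 0.86 = 8.04
Σ_{i<j} σ_ij = 5.74
σ²_T = 8.04 + 2 × 5.74 = 19.52
α = (k/(k−1))·(1 − sum of item variances/σ²_T) = (5/4)·(1 − 8.04/19.52) = 0.735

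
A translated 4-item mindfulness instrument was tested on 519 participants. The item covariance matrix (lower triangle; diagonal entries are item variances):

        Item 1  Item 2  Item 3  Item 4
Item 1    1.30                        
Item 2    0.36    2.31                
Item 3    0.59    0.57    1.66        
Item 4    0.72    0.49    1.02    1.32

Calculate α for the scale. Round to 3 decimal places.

sum of item variances = 1.30 + 2.31 + 1.66 + 1.32 = 6.59
Σ_{i<j} σ_ij = 3.75
σ²_T = 6.59 + 2 × 3.75 = 14.09
α = (k/(k−1))·(1 − sum of item variances/σ²_T) = (4/3)·(1 − 6.59/14.09) = 0.710

α = 0.710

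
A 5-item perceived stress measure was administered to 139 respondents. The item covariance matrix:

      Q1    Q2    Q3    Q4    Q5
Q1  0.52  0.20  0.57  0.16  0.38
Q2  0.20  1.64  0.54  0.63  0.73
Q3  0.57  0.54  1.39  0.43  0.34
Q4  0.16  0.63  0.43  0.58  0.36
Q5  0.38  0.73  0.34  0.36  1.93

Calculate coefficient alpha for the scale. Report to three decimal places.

α = 0.736

Σσ²ᵢ = 0.52 + 1.64 + 1.39 + 0.58 + 1.93 = 6.06
Σ_{i<j} σ_ij = 4.34
σ²_total = 6.06 + 2 × 4.34 = 14.74
α = (k/(k−1))·(1 − Σσ²ᵢ/σ²_total) = (5/4)·(1 − 6.06/14.74) = 0.736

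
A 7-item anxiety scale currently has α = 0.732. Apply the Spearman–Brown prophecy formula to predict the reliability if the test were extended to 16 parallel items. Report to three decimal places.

Length factor m = 16/7 = 2.2857
α' = m·α / (1 + (m−1)·α)
   = 16/7 × 0.732 / (1 + (16/7 − 1) × 0.732)
   = 1.6731 / 1.9411 = 0.862

predicted reliability = 0.862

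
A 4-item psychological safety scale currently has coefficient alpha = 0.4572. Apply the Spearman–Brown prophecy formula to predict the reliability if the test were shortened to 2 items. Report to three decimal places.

predicted reliability = 0.296

Length factor m = 2/4 = 0.5000
α' = m·α / (1 − (1−m)·α)
   = 2/4 × 0.4572 / (1 − (1 − 2/4) × 0.4572)
   = 0.2286 / 0.7714 = 0.296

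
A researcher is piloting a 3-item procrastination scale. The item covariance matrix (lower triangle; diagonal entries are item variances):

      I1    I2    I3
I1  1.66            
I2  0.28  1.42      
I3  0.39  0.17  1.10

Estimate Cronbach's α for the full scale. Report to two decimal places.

Cronbach's α = 0.43

sum of item variances = 1.66 + 1.42 + 1.10 = 4.18
Σ_{i<j} σ_ij = 0.84
σ²_total = 4.18 + 2 × 0.84 = 5.86
α = (k/(k−1))·(1 − sum of item variances/σ²_total) = (3/2)·(1 − 4.18/5.86) = 0.43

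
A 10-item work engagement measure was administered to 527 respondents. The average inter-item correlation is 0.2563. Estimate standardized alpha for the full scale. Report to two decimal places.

Standardized α = k·r̄ / (1 + (k−1)·r̄) = 10 × 0.2563 / (1 + 9 × 0.2563)
  = 2.5630 / 3.3067 = 0.78

standardized alpha = 0.78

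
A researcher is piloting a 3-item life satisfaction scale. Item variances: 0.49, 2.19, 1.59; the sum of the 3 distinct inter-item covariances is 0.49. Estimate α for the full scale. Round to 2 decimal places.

α = 0.28

ΣVar(i) = 0.49 + 2.19 + 1.59 = 4.27
Sum of distinct covariances = 0.49
σ²_T = ΣVar(i) + 2·Σcov = 4.27 + 2 × 0.49 = 5.25
α = (3/2)·(1 − 4.27/5.25) = 0.28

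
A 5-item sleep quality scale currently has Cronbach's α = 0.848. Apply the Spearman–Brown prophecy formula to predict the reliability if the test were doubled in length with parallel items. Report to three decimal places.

Length factor m = 2
α' = m·α / (1 + (m−1)·α)
   = 2 × 0.848 / (1 + (2 − 1) × 0.848)
   = 1.6960 / 1.8480 = 0.918

predicted reliability = 0.918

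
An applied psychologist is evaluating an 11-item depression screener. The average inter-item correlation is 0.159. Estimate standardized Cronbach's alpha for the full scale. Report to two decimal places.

α = 0.68

Standardized α = k·r̄ / (1 + (k−1)·r̄) = 11 × 0.159 / (1 + 10 × 0.159)
  = 1.7490 / 2.5900 = 0.68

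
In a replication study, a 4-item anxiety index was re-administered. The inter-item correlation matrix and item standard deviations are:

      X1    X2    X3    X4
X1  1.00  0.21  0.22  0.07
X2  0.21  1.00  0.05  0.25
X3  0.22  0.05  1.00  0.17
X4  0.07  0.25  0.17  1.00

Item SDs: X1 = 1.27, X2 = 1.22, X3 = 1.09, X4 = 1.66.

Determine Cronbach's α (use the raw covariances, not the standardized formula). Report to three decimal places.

α = 0.427

Σσ²ᵢ = 1.27² + 1.22² + 1.09² + 1.66² = 7.0450
Covariances σ_ij = r_ij · s_i · s_j:
  σ(X1,X2) = 0.21 × 1.27 × 1.22 = 0.3254
  σ(X1,X3) = 0.22 × 1.27 × 1.09 = 0.3045
  σ(X1,X4) = 0.07 × 1.27 × 1.66 = 0.1476
  σ(X2,X3) = 0.05 × 1.22 × 1.09 = 0.0665
  σ(X2,X4) = 0.25 × 1.22 × 1.66 = 0.5063
  σ(X3,X4) = 0.17 × 1.09 × 1.66 = 0.3076
σ²_T = Σσ²ᵢ + 2·Σσ_ij = 7.0450 + 2 × 1.6579 = 10.3608
α = (4/3)·(1 − 7.0450/10.3608) = 0.427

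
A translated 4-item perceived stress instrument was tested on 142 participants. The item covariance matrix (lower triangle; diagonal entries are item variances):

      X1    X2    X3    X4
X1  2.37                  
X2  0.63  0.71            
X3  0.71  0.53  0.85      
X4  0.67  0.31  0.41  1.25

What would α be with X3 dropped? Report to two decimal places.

α = 0.64

Remaining items: X1, X2, X4 (k = 3).
Σσᵢ² = 2.37 + 0.71 + 1.25 = 4.33
σ²_total = 4.33 + 2 × 1.61 = 7.55
α (item deleted) = (3/2)·(1 − 4.33/7.55) = 0.64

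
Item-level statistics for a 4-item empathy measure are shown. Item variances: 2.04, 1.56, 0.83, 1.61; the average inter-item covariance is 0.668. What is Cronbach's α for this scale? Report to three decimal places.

Cronbach's α = 0.760

ΣVar(i) = 2.04 + 1.56 + 0.83 + 1.61 = 6.04
Sum of the 6 distinct covariances = 6 × 0.668 = 4.008
total variance = ΣVar(i) + 2·Σcov = 6.04 + 2 × 4.008 = 14.056
α = (4/3)·(1 − 6.04/14.056) = 0.760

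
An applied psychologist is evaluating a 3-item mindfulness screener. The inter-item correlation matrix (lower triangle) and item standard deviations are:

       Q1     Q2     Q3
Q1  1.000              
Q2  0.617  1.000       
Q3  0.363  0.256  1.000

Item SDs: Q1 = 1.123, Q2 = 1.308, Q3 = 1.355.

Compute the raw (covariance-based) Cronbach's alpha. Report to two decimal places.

α = 0.66

Σσ²ᵢ = 1.123² + 1.308² + 1.355² = 4.8080
Covariances σ_ij = r_ij · s_i · s_j:
  σ(Q1,Q2) = 0.617 × 1.123 × 1.308 = 0.9063
  σ(Q1,Q3) = 0.363 × 1.123 × 1.355 = 0.5524
  σ(Q2,Q3) = 0.256 × 1.308 × 1.355 = 0.4537
σ²_T = Σσ²ᵢ + 2·Σσ_ij = 4.8080 + 2 × 1.9124 = 8.6328
α = (3/2)·(1 − 4.8080/8.6328) = 0.66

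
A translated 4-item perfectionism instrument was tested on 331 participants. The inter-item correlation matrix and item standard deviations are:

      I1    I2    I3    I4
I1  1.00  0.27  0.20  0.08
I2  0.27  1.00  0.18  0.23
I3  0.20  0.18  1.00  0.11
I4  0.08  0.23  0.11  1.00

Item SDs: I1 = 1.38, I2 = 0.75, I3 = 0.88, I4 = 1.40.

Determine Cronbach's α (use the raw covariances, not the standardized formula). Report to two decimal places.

α = 0.41

Σσ²ᵢ = 1.38² + 0.75² + 0.88² + 1.40² = 5.2013
Covariances σ_ij = r_ij · s_i · s_j:
  σ(I1,I2) = 0.27 × 1.38 × 0.75 = 0.2794
  σ(I1,I3) = 0.20 × 1.38 × 0.88 = 0.2429
  σ(I1,I4) = 0.08 × 1.38 × 1.40 = 0.1546
  σ(I2,I3) = 0.18 × 0.75 × 0.88 = 0.1188
  σ(I2,I4) = 0.23 × 0.75 × 1.40 = 0.2415
  σ(I3,I4) = 0.11 × 0.88 × 1.40 = 0.1355
σ²_T = Σσ²ᵢ + 2·Σσ_ij = 5.2013 + 2 × 1.1727 = 7.5467
α = (4/3)·(1 − 5.2013/7.5467) = 0.41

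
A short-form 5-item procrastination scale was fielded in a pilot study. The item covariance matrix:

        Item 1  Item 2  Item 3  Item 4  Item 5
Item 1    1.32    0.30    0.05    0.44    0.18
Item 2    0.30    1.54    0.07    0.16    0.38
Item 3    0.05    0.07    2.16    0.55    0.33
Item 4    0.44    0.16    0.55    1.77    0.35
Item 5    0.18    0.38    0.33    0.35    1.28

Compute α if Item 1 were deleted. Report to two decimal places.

Remaining items: Item 2, Item 3, Item 4, Item 5 (k = 4).
ΣVar(i) = 1.54 + 2.16 + 1.77 + 1.28 = 6.75
total variance = 6.75 + 2 × 1.84 = 10.43
α (item deleted) = (4/3)·(1 − 6.75/10.43) = 0.47

α = 0.47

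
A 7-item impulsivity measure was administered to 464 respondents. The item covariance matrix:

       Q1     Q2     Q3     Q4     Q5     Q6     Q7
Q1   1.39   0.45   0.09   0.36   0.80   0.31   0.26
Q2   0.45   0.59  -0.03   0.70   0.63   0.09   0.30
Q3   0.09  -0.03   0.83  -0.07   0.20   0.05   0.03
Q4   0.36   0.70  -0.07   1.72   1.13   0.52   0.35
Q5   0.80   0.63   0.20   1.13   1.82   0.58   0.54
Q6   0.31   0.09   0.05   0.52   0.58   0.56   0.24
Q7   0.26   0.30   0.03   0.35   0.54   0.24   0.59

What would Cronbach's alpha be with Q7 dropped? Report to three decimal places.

α = 0.753

Remaining items: Q1, Q2, Q3, Q4, Q5, Q6 (k = 6).
Σσᵢ² = 1.39 + 0.59 + 0.83 + 1.72 + 1.82 + 0.56 = 6.91
σ²_total = 6.91 + 2 × 5.81 = 18.53
α (item deleted) = (6/5)·(1 − 6.91/18.53) = 0.753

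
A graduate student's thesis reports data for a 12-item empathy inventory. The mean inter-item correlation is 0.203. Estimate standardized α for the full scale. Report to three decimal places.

standardized α = 0.753

Standardized α = k·r̄ / (1 + (k−1)·r̄) = 12 × 0.203 / (1 + 11 × 0.203)
  = 2.4360 / 3.2330 = 0.753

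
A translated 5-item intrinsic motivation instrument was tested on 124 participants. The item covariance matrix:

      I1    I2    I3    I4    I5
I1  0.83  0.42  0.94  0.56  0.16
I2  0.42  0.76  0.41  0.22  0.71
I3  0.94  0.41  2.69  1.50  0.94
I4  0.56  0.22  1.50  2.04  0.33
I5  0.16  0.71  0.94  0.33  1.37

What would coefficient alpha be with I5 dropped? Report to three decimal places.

Remaining items: I1, I2, I3, I4 (k = 4).
Σσᵢ² = 0.83 + 0.76 + 2.69 + 2.04 = 6.32
σ²_T = 6.32 + 2 × 4.05 = 14.42
α (item deleted) = (4/3)·(1 − 6.32/14.42) = 0.749

α = 0.749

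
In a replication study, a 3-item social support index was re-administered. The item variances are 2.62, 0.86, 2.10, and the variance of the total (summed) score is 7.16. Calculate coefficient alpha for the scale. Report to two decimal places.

α = 0.33

ΣVar(i) = 2.62 + 0.86 + 2.10 = 5.58
α = (k/(k−1))·(1 − ΣVar(i)/σ²_total) = (3/2)·(1 − 5.58/7.16) = 0.33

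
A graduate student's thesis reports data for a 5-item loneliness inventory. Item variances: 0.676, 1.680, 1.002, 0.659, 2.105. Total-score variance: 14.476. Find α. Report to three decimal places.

α = 0.721

Σσ²ᵢ = 0.676 + 1.680 + 1.002 + 0.659 + 2.105 = 6.122
α = (k/(k−1))·(1 − Σσ²ᵢ/σ²_total) = (5/4)·(1 − 6.122/14.476) = 0.721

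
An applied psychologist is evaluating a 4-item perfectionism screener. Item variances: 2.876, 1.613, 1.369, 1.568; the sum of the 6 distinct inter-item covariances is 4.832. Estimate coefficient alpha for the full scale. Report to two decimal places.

α = 0.75

sum of item variances = 2.876 + 1.613 + 1.369 + 1.568 = 7.426
Sum of distinct covariances = 4.832
σ²_total = sum of item variances + 2·Σcov = 7.426 + 2 × 4.832 = 17.090
α = (4/3)·(1 − 7.426/17.090) = 0.75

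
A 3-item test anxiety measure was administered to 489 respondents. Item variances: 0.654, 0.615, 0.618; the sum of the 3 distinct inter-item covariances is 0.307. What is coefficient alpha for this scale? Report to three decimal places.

coefficient alpha = 0.368

Σσ²ᵢ = 0.654 + 0.615 + 0.618 = 1.887
Sum of distinct covariances = 0.307
σ²_T = Σσ²ᵢ + 2·Σcov = 1.887 + 2 × 0.307 = 2.501
α = (3/2)·(1 − 1.887/2.501) = 0.368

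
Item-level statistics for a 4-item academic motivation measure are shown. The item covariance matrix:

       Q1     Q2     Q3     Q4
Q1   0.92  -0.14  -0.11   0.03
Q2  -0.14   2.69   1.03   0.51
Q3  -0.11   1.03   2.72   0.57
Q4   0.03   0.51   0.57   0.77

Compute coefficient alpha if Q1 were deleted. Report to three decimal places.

Remaining items: Q2, Q3, Q4 (k = 3).
ΣVar(i) = 2.69 + 2.72 + 0.77 = 6.18
σ²_total = 6.18 + 2 × 2.11 = 10.40
α (item deleted) = (3/2)·(1 − 6.18/10.40) = 0.609

α = 0.609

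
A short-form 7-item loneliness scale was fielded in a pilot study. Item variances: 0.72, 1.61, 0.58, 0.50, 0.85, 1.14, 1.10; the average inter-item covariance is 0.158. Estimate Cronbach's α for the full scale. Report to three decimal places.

Σσᵢ² = 0.72 + 1.61 + 0.58 + 0.50 + 0.85 + 1.14 + 1.10 = 6.50
Sum of the 21 distinct covariances = 21 × 0.158 = 3.318
Var(T) = Σσᵢ² + 2·Σcov = 6.50 + 2 × 3.318 = 13.136
α = (7/6)·(1 − 6.50/13.136) = 0.589

α = 0.589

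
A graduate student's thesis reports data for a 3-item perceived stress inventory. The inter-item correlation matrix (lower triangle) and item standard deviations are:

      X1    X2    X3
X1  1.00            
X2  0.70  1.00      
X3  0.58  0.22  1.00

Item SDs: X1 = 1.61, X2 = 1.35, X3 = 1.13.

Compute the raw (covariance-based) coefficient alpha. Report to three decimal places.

Σσ²ᵢ = 1.61² + 1.35² + 1.13² = 5.6915
Covariances σ_ij = r_ij · s_i · s_j:
  σ(X1,X2) = 0.70 × 1.61 × 1.35 = 1.5215
  σ(X1,X3) = 0.58 × 1.61 × 1.13 = 1.0552
  σ(X2,X3) = 0.22 × 1.35 × 1.13 = 0.3356
σ²_T = Σσ²ᵢ + 2·Σσ_ij = 5.6915 + 2 × 2.9123 = 11.5161
α = (3/2)·(1 − 5.6915/11.5161) = 0.759

coefficient alpha = 0.759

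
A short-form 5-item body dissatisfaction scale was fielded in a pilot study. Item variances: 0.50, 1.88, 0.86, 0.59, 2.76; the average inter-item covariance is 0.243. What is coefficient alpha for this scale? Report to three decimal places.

α = 0.531

Σσᵢ² = 0.50 + 1.88 + 0.86 + 0.59 + 2.76 = 6.59
Sum of the 10 distinct covariances = 10 × 0.243 = 2.430
Var(T) = Σσᵢ² + 2·Σcov = 6.59 + 2 × 2.430 = 11.450
α = (5/4)·(1 − 6.59/11.450) = 0.531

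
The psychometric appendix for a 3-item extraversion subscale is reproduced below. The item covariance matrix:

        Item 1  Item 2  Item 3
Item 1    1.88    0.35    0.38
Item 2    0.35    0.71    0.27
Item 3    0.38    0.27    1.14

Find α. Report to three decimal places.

α = 0.524

ΣVar(i) = 1.88 + 0.71 + 1.14 = 3.73
Σ_{i<j} σ_ij = 1.00
total variance = 3.73 + 2 × 1.00 = 5.73
α = (k/(k−1))·(1 − ΣVar(i)/total variance) = (3/2)·(1 − 3.73/5.73) = 0.524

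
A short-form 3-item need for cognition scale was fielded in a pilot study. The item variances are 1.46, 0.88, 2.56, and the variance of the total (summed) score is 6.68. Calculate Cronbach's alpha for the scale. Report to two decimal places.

α = 0.40

ΣVar(i) = 1.46 + 0.88 + 2.56 = 4.90
α = (k/(k−1))·(1 − ΣVar(i)/σ²_total) = (3/2)·(1 − 4.90/6.68) = 0.40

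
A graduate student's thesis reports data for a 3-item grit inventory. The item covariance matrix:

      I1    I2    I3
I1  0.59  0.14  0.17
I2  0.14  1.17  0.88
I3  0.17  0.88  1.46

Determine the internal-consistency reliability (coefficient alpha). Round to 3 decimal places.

ΣVar(i) = 0.59 + 1.17 + 1.46 = 3.22
Sum of off-diagonal covariances = 1.19
σ²_total = 3.22 + 2 × 1.19 = 5.60
α = (k/(k−1))·(1 − ΣVar(i)/σ²_total) = (3/2)·(1 − 3.22/5.60) = 0.637

α = 0.637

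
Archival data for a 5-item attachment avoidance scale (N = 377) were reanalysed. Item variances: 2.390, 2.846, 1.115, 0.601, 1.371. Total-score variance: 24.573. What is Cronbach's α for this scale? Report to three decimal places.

Σσᵢ² = 2.390 + 2.846 + 1.115 + 0.601 + 1.371 = 8.323
α = (k/(k−1))·(1 − Σσᵢ²/total variance) = (5/4)·(1 − 8.323/24.573) = 0.827

α = 0.827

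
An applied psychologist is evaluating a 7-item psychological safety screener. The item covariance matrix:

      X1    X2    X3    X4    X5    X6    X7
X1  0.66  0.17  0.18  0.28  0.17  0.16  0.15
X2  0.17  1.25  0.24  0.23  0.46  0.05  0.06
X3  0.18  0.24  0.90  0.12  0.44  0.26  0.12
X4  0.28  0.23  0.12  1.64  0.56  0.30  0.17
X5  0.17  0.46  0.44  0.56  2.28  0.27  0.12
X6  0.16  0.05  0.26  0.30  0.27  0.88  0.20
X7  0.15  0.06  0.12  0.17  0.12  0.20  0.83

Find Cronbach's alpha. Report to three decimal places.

Cronbach's alpha = 0.615

Σσᵢ² = 0.66 + 1.25 + 0.90 + 1.64 + 2.28 + 0.88 + 0.83 = 8.44
Σ_{i<j} σ_ij = 4.71
σ²_T = 8.44 + 2 × 4.71 = 17.86
α = (k/(k−1))·(1 − Σσᵢ²/σ²_T) = (7/6)·(1 − 8.44/17.86) = 0.615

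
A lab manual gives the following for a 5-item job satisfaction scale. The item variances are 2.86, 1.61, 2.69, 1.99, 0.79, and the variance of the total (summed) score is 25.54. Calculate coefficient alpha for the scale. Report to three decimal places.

α = 0.764

Σσᵢ² = 2.86 + 1.61 + 2.69 + 1.99 + 0.79 = 9.94
α = (k/(k−1))·(1 − Σσᵢ²/σ²_total) = (5/4)·(1 − 9.94/25.54) = 0.764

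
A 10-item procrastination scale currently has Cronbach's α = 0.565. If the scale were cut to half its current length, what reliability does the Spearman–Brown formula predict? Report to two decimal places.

Length factor m = 1/2
α' = m·α / (1 − (1−m)·α)
   = 1/2 × 0.565 / (1 − (1 − 1/2) × 0.565)
   = 0.2825 / 0.7175 = 0.39

predicted reliability = 0.39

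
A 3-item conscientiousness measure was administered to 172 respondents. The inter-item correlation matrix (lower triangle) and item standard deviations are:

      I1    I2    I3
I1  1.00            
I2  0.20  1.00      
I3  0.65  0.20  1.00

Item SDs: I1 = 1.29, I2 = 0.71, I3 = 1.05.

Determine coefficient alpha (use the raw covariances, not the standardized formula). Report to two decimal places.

coefficient alpha = 0.64

Σσ²ᵢ = 1.29² + 0.71² + 1.05² = 3.2707
Covariances σ_ij = r_ij · s_i · s_j:
  σ(I1,I2) = 0.20 × 1.29 × 0.71 = 0.1832
  σ(I1,I3) = 0.65 × 1.29 × 1.05 = 0.8804
  σ(I2,I3) = 0.20 × 0.71 × 1.05 = 0.1491
σ²_T = Σσ²ᵢ + 2·Σσ_ij = 3.2707 + 2 × 1.2127 = 5.6961
α = (3/2)·(1 − 3.2707/5.6961) = 0.64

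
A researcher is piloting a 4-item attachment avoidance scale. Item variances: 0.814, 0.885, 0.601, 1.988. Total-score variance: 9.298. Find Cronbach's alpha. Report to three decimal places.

α = 0.718

sum of item variances = 0.814 + 0.885 + 0.601 + 1.988 = 4.288
α = (k/(k−1))·(1 − sum of item variances/Var(T)) = (4/3)·(1 − 4.288/9.298) = 0.718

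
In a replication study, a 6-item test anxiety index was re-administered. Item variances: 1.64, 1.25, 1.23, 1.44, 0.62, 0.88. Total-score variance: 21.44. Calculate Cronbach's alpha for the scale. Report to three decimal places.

α = 0.805

Σσ²ᵢ = 1.64 + 1.25 + 1.23 + 1.44 + 0.62 + 0.88 = 7.06
α = (k/(k−1))·(1 − Σσ²ᵢ/σ²_T) = (6/5)·(1 − 7.06/21.44) = 0.805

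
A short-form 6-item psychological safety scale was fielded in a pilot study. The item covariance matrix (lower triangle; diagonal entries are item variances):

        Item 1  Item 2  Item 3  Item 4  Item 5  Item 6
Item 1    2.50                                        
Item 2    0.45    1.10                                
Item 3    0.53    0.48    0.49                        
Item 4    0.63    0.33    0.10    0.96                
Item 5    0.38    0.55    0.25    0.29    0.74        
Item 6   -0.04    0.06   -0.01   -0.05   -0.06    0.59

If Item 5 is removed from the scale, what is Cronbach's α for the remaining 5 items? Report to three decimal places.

Remaining items: Item 1, Item 2, Item 3, Item 4, Item 6 (k = 5).
Σσᵢ² = 2.50 + 1.10 + 0.49 + 0.96 + 0.59 = 5.64
σ²_total = 5.64 + 2 × 2.48 = 10.60
α (item deleted) = (5/4)·(1 − 5.64/10.60) = 0.585

Cronbach's α = 0.585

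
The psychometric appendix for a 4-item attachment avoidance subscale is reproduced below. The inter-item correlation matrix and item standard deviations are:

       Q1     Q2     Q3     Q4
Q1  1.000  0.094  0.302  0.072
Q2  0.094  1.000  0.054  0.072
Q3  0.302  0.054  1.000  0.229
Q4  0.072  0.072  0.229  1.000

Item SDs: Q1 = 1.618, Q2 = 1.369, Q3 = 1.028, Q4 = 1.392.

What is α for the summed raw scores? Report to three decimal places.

Σσ²ᵢ = 1.618² + 1.369² + 1.028² + 1.392² = 7.4865
Covariances σ_ij = r_ij · s_i · s_j:
  σ(Q1,Q2) = 0.094 × 1.618 × 1.369 = 0.2082
  σ(Q1,Q3) = 0.302 × 1.618 × 1.028 = 0.5023
  σ(Q1,Q4) = 0.072 × 1.618 × 1.392 = 0.1622
  σ(Q2,Q3) = 0.054 × 1.369 × 1.028 = 0.0760
  σ(Q2,Q4) = 0.072 × 1.369 × 1.392 = 0.1372
  σ(Q3,Q4) = 0.229 × 1.028 × 1.392 = 0.3277
σ²_T = Σσ²ᵢ + 2·Σσ_ij = 7.4865 + 2 × 1.4136 = 10.3137
α = (4/3)·(1 − 7.4865/10.3137) = 0.365

α = 0.365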